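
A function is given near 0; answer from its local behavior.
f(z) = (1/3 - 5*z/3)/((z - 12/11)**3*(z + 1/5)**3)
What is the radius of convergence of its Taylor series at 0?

Denominator factor (z - 12/11)^3: pole of order 3 at 12/11, modulus 12/11.
Denominator factor (z + 1/5)^3: pole of order 3 at -1/5, modulus 1/5.
The radius of convergence is the smallest modulus among the singular points: 1/5.

The radius of convergence is 1/5.


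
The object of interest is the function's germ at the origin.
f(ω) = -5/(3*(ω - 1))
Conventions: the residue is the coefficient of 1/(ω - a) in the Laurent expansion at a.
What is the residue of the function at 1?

The residue is -5/3.

At the order-1 pole 1 set g(ω) = (ω - (1))*f(ω) = -5/3.
Simple pole: residue = g(a) at a = 1, which is -5/3.


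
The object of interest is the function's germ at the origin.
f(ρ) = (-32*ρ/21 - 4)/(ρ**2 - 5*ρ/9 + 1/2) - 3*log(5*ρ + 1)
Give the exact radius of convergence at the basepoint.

The radius of convergence is 1/5.

Denominator factor (ρ**2 - 5*ρ/9 + 1/2): discriminant -137/81, complex-conjugate roots (5/18) + ((1/18)*sqrt(137))*i and (5/18) - ((1/18)*sqrt(137))*i; poles of order 1, moduli (1/2)*sqrt(2) and (1/2)*sqrt(2).
Branch term (-3)*log(1 - ρ/(-1/5)): its argument vanishes at ρ = -1/5, a logarithmic branch point, modulus 1/5.
The radius of convergence is the smallest modulus among the singular points: 1/5.


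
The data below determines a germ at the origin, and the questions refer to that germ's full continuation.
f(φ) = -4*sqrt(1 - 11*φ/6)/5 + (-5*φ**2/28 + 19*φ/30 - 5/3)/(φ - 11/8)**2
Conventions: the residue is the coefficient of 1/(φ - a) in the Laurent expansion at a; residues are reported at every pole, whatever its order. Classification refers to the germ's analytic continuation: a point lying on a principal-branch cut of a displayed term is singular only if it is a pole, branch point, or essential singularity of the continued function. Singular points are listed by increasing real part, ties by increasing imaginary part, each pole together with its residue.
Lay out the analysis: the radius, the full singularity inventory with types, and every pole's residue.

Radius of convergence at 0: 6/11.
At 6/11: an algebraic (square-root) branch point.
At 11/8: a pole of order 2; residue 239/1680.

Denominator factor (φ - 11/8)^2: pole of order 2 at 11/8, modulus 11/8.
Branch term (-4/5)*sqrt(1 - φ/(6/11)): its argument vanishes at φ = 6/11, a square-root branch point, modulus 6/11.
The radius of convergence is the smallest modulus among the singular points: 6/11.
The branch term is analytic at 11/8 and contributes nothing to the residue; only the rational part matters.
At the order-2 pole 11/8 set g(φ) = (φ - (11/8))^2*(rational part) = -5*φ**2/28 + 19*φ/30 - 5/3.
Order-2 pole: residue = g'(a); g'(11/8) = 239/1680, so the residue is 239/1680.
List the singular points by increasing real part (a conjugate pair: the negative imaginary part first).


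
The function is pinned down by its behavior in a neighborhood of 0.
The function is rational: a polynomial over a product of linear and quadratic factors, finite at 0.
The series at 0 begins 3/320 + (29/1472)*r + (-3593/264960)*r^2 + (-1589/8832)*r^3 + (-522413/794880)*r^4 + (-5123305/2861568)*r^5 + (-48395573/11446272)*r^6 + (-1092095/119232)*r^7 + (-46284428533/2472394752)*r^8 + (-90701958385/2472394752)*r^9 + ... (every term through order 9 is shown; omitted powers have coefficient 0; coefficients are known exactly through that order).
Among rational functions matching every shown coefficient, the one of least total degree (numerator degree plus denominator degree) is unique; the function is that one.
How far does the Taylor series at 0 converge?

The radius of convergence is 2/3.

No rational of total degree below 8 reproduces all 10 coefficients; solving the [2/6] Pade equations on them gives f(r) = (-31*r**2/18 - 40*r/23 + 3/5)/((r - 6)**3*(r - 2/3)**3), whose expansion matches every shown term.
Denominator factor (r - 6)^3: pole of order 3 at 6, modulus 6.
Denominator factor (r - 2/3)^3: pole of order 3 at 2/3, modulus 2/3.
The radius of convergence is the smallest modulus among the singular points: 2/3.


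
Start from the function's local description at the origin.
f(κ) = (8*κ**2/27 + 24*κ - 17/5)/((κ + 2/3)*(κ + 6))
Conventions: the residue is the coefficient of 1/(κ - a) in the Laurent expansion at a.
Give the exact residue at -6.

At the order-1 pole -6 set g(κ) = (κ - (-6))*f(κ) = (8*κ**2/27 + 24*κ - 17/5)/(κ + 2/3).
Simple pole: residue = g(a) at a = -6, which is 2051/80.

The residue is 2051/80.


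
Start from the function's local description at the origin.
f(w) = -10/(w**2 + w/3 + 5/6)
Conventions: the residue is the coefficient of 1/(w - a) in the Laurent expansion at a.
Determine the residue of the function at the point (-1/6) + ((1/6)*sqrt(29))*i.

The factor w**2 + w/3 + 5/6 splits as (w - a)(w - a') with a = (-1/6) + ((1/6)*sqrt(29))*i, a' = (-1/6) - ((1/6)*sqrt(29))*i. At the order-1 pole a set g(w) = (w - a)*f(w) = [-10] / (w - a').
Simple pole: residue = g(a) at a = (-1/6) + ((1/6)*sqrt(29))*i, which is ((30/29)*sqrt(29))*i.

The residue is ((30/29)*sqrt(29))*i.


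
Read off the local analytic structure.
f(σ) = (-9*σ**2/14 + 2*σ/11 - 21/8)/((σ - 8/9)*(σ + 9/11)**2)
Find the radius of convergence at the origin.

The radius of convergence is 9/11.

Denominator factor (σ - 8/9): pole of order 1 at 8/9, modulus 8/9.
Denominator factor (σ + 9/11)^2: pole of order 2 at -9/11, modulus 9/11.
The radius of convergence is the smallest modulus among the singular points: 9/11.


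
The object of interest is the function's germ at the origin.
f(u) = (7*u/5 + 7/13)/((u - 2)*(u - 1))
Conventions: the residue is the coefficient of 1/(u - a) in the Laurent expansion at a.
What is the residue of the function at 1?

At the order-1 pole 1 set g(u) = (u - (1))*f(u) = (7*u/5 + 7/13)/(u - 2).
Simple pole: residue = g(a) at a = 1, which is -126/65.

The residue is -126/65.


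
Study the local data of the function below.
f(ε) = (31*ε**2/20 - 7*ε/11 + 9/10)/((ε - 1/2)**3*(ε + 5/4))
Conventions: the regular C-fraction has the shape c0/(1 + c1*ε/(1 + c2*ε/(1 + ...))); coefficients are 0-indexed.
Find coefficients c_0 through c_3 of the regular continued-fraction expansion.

Taylor coefficients (expand at 0): a_0 = -144/25, a_1 = -35584/1375, a_2 = -708264/6875, a_3 = -11692944/34375.
c0 = a_0 = -144/25. Peel one level at a time: if S = 1 + c*ε/S' with S'(0) = 1, then c is the ε-coefficient of S and S' = c*ε/(S - 1).
S_1 = c0/f = 1 + (-2224/495)*ε + (225517/98010)*ε^2 + ...; c1 = -2224/495.
S_2 = c1*ε/(S_1 - 1) = 1 + (225517/440352)*ε + (53472609/19784704)*ε^2 + ...; c2 = 225517/440352.
S_3 = c2*ε/(S_2 - 1) = 1 + (-5293788291/1003099616)*ε + ...; c3 = -5293788291/1003099616.

The regular C-fraction coefficients are [-144/25, -2224/495, 225517/440352, -5293788291/1003099616].


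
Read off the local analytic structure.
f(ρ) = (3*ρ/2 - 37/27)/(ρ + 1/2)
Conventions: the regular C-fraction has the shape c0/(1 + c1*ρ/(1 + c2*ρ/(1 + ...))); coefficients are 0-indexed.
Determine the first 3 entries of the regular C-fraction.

The regular C-fraction coefficients are [-74/27, 229/74, -81/74].

Taylor coefficients (expand at 0): a_0 = -74/27, a_1 = 229/27, a_2 = -458/27.
c0 = a_0 = -74/27. Peel one level at a time: if S = 1 + c*ρ/S' with S'(0) = 1, then c is the ρ-coefficient of S and S' = c*ρ/(S - 1).
S_1 = c0/f = 1 + (229/74)*ρ + (18549/5476)*ρ^2 + ...; c1 = 229/74.
S_2 = c1*ρ/(S_1 - 1) = 1 + (-81/74)*ρ + ...; c2 = -81/74.


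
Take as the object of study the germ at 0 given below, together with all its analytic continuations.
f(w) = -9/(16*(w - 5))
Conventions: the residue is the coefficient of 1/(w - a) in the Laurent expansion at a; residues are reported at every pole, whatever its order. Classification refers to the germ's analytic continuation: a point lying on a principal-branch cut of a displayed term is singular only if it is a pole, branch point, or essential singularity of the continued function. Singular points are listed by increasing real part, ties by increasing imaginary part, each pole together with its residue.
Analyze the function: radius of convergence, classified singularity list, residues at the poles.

Radius of convergence at 0: 5.
At 5: a pole of order 1; residue -9/16.

Denominator factor (w - 5): pole of order 1 at 5, modulus 5.
The radius of convergence is the smallest modulus among the singular points: 5.
At the order-1 pole 5 set g(w) = (w - (5))*f(w) = -9/16.
Simple pole: residue = g(a) at a = 5, which is -9/16.


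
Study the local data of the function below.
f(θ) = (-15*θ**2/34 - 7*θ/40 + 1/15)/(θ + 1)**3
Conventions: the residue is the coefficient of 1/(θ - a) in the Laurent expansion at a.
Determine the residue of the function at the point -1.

At the order-3 pole -1 set g(θ) = (θ - (-1))^3*f(θ) = -15*θ**2/34 - 7*θ/40 + 1/15.
Order-3 pole: residue = g''(a)/2; g''(-1) = -15/17, so the residue is -15/34.

The residue is -15/34.


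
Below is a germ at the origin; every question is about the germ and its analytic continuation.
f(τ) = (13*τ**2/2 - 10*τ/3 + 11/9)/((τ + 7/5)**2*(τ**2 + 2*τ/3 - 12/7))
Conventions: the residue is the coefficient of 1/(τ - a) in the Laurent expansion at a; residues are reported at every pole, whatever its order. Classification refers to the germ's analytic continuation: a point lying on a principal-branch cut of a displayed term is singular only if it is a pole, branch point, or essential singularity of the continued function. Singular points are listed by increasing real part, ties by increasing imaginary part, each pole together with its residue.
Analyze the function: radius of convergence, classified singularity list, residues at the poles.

Denominator factor (τ**2 + 2*τ/3 - 12/7): discriminant 460/63, real irrational roots -1/3 + (1/21)*sqrt(805) and -1/3 - (1/21)*sqrt(805); poles of order 1, moduli -1/3 + (1/21)*sqrt(805) and 1/3 + (1/21)*sqrt(805).
Denominator factor (τ + 7/5)^2: pole of order 2 at -7/5, modulus 7/5.
The radius of convergence is the smallest modulus among the singular points: -1/3 + (1/21)*sqrt(805).
The factor τ**2 + 2*τ/3 - 12/7 splits as (τ - a)(τ - a') with a = -1/3 - (1/21)*sqrt(805), a' = -1/3 + (1/21)*sqrt(805). At the order-1 pole a set g(τ) = (τ - a)*f(τ) = [(13*τ**2/2 - 10*τ/3 + 11/9)/(τ + 7/5)**2] / (τ - a').
Simple pole: residue = g(a) at a = -1/3 - (1/21)*sqrt(805), which is -45104675/781926 - (18373450/8992149)*sqrt(805).
At the order-2 pole -7/5 set g(τ) = (τ - (-7/5))^2*f(τ) = (13*τ**2/2 - 10*τ/3 + 11/9)/(τ**2 + 2*τ/3 - 12/7).
Order-2 pole: residue = g'(a); g'(-7/5) = 45104675/390963, so the residue is 45104675/390963.
The factor τ**2 + 2*τ/3 - 12/7 splits as (τ - a)(τ - a') with a = -1/3 + (1/21)*sqrt(805), a' = -1/3 - (1/21)*sqrt(805). At the order-1 pole a set g(τ) = (τ - a)*f(τ) = [(13*τ**2/2 - 10*τ/3 + 11/9)/(τ + 7/5)**2] / (τ - a').
Simple pole: residue = g(a) at a = -1/3 + (1/21)*sqrt(805), which is -45104675/781926 + (18373450/8992149)*sqrt(805).
List the singular points by increasing real part (a conjugate pair: the negative imaginary part first).

Radius of convergence at 0: -1/3 + (1/21)*sqrt(805).
At -1/3 - (1/21)*sqrt(805): a pole of order 1; residue -45104675/781926 - (18373450/8992149)*sqrt(805).
At -7/5: a pole of order 2; residue 45104675/390963.
At -1/3 + (1/21)*sqrt(805): a pole of order 1; residue -45104675/781926 + (18373450/8992149)*sqrt(805).


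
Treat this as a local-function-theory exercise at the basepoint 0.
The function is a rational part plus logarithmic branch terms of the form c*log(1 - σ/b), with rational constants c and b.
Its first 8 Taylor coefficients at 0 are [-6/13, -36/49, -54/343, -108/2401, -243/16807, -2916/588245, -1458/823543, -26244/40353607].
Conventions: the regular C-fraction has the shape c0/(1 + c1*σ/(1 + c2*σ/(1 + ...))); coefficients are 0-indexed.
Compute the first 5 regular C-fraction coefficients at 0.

The regular C-fraction coefficients are [-6/13, -78/49, 135/98, 1/90, -71/315].

Taylor coefficients (read off): a_0 = -6/13, a_1 = -36/49, a_2 = -54/343, a_3 = -108/2401, a_4 = -243/16807.
c0 = a_0 = -6/13. Peel one level at a time: if S = 1 + c*σ/S' with S'(0) = 1, then c is the σ-coefficient of S and S' = c*σ/(S - 1).
S_1 = c0/f = 1 + (-78/49)*σ + (5265/2401)*σ^2 + ...; c1 = -78/49.
S_2 = c1*σ/(S_1 - 1) = 1 + (135/98)*σ + (-3/196)*σ^2 + ...; c2 = 135/98.
S_3 = c2*σ/(S_2 - 1) = 1 + (1/90)*σ + (71/28350)*σ^2 + ...; c3 = 1/90.
S_4 = c3*σ/(S_3 - 1) = 1 + (-71/315)*σ + ...; c4 = -71/315.


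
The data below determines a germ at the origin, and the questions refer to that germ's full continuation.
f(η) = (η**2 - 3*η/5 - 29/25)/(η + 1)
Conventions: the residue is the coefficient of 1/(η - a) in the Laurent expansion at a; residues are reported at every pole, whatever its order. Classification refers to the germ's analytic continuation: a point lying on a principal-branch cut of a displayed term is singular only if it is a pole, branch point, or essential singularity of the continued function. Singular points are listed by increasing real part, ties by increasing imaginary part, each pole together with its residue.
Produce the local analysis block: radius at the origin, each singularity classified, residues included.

Denominator factor (η + 1): pole of order 1 at -1, modulus 1.
The radius of convergence is the smallest modulus among the singular points: 1.
At the order-1 pole -1 set g(η) = (η - (-1))*f(η) = η**2 - 3*η/5 - 29/25.
Simple pole: residue = g(a) at a = -1, which is 11/25.

Radius of convergence at 0: 1.
At -1: a pole of order 1; residue 11/25.


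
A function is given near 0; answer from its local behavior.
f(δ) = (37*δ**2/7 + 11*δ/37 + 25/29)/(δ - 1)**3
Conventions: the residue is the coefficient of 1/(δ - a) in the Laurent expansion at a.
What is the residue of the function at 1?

At the order-3 pole 1 set g(δ) = (δ - (1))^3*f(δ) = 37*δ**2/7 + 11*δ/37 + 25/29.
Order-3 pole: residue = g''(a)/2; g''(1) = 74/7, so the residue is 37/7.

The residue is 37/7.


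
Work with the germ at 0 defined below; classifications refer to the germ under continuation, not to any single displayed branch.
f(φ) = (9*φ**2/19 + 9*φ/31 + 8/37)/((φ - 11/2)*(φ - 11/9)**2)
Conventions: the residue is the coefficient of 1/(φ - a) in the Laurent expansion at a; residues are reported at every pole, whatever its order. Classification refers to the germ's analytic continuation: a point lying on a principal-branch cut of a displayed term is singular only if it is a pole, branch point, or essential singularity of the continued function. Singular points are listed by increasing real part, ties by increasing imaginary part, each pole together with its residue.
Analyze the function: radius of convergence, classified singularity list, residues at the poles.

Radius of convergence at 0: 11/9.
At 11/9: a pole of order 2; residue -52772058/129210697.
At 11/2: a pole of order 1; residue 113977125/129210697.

Denominator factor (φ - 11/9)^2: pole of order 2 at 11/9, modulus 11/9.
Denominator factor (φ - 11/2): pole of order 1 at 11/2, modulus 11/2.
The radius of convergence is the smallest modulus among the singular points: 11/9.
At the order-2 pole 11/9 set g(φ) = (φ - (11/9))^2*f(φ) = (9*φ**2/19 + 9*φ/31 + 8/37)/(φ - 11/2).
Order-2 pole: residue = g'(a); g'(11/9) = -52772058/129210697, so the residue is -52772058/129210697.
At the order-1 pole 11/2 set g(φ) = (φ - (11/2))*f(φ) = (9*φ**2/19 + 9*φ/31 + 8/37)/(φ - 11/9)**2.
Simple pole: residue = g(a) at a = 11/2, which is 113977125/129210697.
List the singular points by increasing real part (a conjugate pair: the negative imaginary part first).


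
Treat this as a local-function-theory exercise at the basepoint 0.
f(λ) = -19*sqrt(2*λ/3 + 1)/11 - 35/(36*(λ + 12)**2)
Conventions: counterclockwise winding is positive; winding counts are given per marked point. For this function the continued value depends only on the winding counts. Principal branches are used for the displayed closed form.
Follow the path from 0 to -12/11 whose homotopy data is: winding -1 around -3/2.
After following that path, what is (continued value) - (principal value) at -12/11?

Continued minus principal equals (38/121)*sqrt(33).

The rational part is single-valued and drops out of the difference; each branch term changes only by its own monodromy.
(-19/11)*sqrt(1 - λ/(-3/2)): winding -1 is odd, the square root flips sign, contributing -2*(-19/11)*sqrt(1 - (-12/11)/(-3/2)) = -2*(-19/11)*sqrt(3/11) = (38/121)*sqrt(33).
Summing the contributions at λ = -12/11 gives (38/121)*sqrt(33).


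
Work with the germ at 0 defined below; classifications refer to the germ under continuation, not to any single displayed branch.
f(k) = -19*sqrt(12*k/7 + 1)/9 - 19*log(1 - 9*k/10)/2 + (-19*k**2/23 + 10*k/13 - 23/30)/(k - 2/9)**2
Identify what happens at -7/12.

The point is an algebraic (square-root) branch point.

The term (-19/9)*sqrt(1 - k/(-7/12)) has argument 1 - -7/12/(-7/12) = 0 at -7/12: a square-root (algebraic, two-sheeted) branch point; the remaining terms are analytic or single-valued there.


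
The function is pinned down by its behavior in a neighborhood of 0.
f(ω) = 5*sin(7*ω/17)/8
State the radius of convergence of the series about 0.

The radius of convergence is infinite.

The factor sin(7*ω/17) is entire and contributes no finite singular point.
The polynomial part has no poles.
No finite singular points: the Taylor series at 0 converges everywhere.


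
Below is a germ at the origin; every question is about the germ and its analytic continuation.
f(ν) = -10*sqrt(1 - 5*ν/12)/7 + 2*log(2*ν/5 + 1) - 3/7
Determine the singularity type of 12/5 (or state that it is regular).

The point is an algebraic (square-root) branch point.

The term (-10/7)*sqrt(1 - ν/(12/5)) has argument 1 - 12/5/(12/5) = 0 at 12/5: a square-root (algebraic, two-sheeted) branch point; the remaining terms are analytic or single-valued there.


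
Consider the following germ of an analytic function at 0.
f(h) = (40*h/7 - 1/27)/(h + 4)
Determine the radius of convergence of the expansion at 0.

The radius of convergence is 4.

Denominator factor (h + 4): pole of order 1 at -4, modulus 4.
The radius of convergence is the smallest modulus among the singular points: 4.


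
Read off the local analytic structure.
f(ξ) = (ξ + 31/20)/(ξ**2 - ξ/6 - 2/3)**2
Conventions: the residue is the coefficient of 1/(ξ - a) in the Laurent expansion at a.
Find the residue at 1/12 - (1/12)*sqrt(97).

The residue is (3528/47045)*sqrt(97).

The factor ξ**2 - ξ/6 - 2/3 splits as (ξ - a)(ξ - a') with a = 1/12 - (1/12)*sqrt(97), a' = 1/12 + (1/12)*sqrt(97). At the order-2 pole a set g(ξ) = (ξ - a)^2*f(ξ) = [ξ + 31/20] / (ξ - a')^2.
Order-2 pole: residue = g'(a); g'(1/12 - (1/12)*sqrt(97)) = (3528/47045)*sqrt(97), so the residue is (3528/47045)*sqrt(97).


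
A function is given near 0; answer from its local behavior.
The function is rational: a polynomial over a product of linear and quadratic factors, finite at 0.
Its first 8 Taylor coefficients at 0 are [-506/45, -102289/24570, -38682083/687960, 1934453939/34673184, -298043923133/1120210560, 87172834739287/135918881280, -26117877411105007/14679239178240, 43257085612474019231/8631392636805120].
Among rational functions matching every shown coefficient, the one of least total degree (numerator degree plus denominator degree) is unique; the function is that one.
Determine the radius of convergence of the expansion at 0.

No rational of total degree below 6 reproduces all 8 coefficients; solving the [1/5] Pade equations on them gives f(λ) = (32*λ/13 - 23/10)/((λ + 4/11)*(λ**2 - 11*λ/7 + 3/4)**2), whose expansion matches every shown term.
Denominator factor (λ + 4/11): pole of order 1 at -4/11, modulus 4/11.
Denominator factor (λ**2 - 11*λ/7 + 3/4)^2: discriminant -26/49, complex-conjugate roots (11/14) + ((1/14)*sqrt(26))*i and (11/14) - ((1/14)*sqrt(26))*i; poles of order 2, moduli (1/2)*sqrt(3) and (1/2)*sqrt(3).
The radius of convergence is the smallest modulus among the singular points: 4/11.

The radius of convergence is 4/11.


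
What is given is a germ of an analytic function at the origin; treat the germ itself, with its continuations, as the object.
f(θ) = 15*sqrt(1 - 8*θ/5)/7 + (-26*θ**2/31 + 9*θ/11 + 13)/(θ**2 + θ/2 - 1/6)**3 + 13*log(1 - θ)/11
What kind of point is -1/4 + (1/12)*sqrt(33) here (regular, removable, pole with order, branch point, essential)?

The point is a pole of order 3.

The denominator factor θ**2 + θ/2 - 1/6 vanishes at -1/4 + (1/12)*sqrt(33) and appears to the power 3; the numerator there equals 25679/2046 + (211/2046)*sqrt(33), nonzero, and no other factor vanishes.
The branch terms are analytic at this point.
Hence a pole whose order is the multiplicity, 3.


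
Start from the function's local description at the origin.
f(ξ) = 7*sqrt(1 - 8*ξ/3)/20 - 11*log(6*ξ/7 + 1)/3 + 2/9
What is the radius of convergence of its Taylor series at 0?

Branch term (-11/3)*log(1 - ξ/(-7/6)): its argument vanishes at ξ = -7/6, a logarithmic branch point, modulus 7/6.
Branch term (7/20)*sqrt(1 - ξ/(3/8)): its argument vanishes at ξ = 3/8, a square-root branch point, modulus 3/8.
The radius of convergence is the smallest modulus among the singular points: 3/8.

The radius of convergence is 3/8.


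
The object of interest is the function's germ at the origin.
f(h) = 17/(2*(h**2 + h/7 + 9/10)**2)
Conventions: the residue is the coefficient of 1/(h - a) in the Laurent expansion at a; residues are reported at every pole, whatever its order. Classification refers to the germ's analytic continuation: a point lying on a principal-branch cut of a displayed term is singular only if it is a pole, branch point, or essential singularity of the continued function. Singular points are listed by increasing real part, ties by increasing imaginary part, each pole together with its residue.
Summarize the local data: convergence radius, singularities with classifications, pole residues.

Radius of convergence at 0: (3/10)*sqrt(10).
At (-1/14) - ((1/70)*sqrt(4385))*i: a pole of order 2; residue ((29155/769129)*sqrt(4385))*i.
At (-1/14) + ((1/70)*sqrt(4385))*i: a pole of order 2; residue -((29155/769129)*sqrt(4385))*i.

Denominator factor (h**2 + h/7 + 9/10)^2: discriminant -877/245, complex-conjugate roots (-1/14) + ((1/70)*sqrt(4385))*i and (-1/14) - ((1/70)*sqrt(4385))*i; poles of order 2, moduli (3/10)*sqrt(10) and (3/10)*sqrt(10).
The radius of convergence is the smallest modulus among the singular points: (3/10)*sqrt(10).
The factor h**2 + h/7 + 9/10 splits as (h - a)(h - a') with a = (-1/14) - ((1/70)*sqrt(4385))*i, a' = (-1/14) + ((1/70)*sqrt(4385))*i. At the order-2 pole a set g(h) = (h - a)^2*f(h) = [17/2] / (h - a')^2.
Order-2 pole: residue = g'(a); g'((-1/14) - ((1/70)*sqrt(4385))*i) = ((29155/769129)*sqrt(4385))*i, so the residue is ((29155/769129)*sqrt(4385))*i.
The factor h**2 + h/7 + 9/10 splits as (h - a)(h - a') with a = (-1/14) + ((1/70)*sqrt(4385))*i, a' = (-1/14) - ((1/70)*sqrt(4385))*i. At the order-2 pole a set g(h) = (h - a)^2*f(h) = [17/2] / (h - a')^2.
Order-2 pole: residue = g'(a); g'((-1/14) + ((1/70)*sqrt(4385))*i) = -((29155/769129)*sqrt(4385))*i, so the residue is -((29155/769129)*sqrt(4385))*i.
List the singular points by increasing real part (a conjugate pair: the negative imaginary part first).


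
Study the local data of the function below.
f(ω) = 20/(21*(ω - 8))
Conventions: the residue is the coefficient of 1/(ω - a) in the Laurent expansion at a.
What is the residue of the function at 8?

The residue is 20/21.

At the order-1 pole 8 set g(ω) = (ω - (8))*f(ω) = 20/21.
Simple pole: residue = g(a) at a = 8, which is 20/21.


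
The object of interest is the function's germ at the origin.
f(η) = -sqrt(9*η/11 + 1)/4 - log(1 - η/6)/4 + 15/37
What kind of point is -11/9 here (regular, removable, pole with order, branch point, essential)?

The term (-1/4)*sqrt(1 - η/(-11/9)) has argument 1 - -11/9/(-11/9) = 0 at -11/9: a square-root (algebraic, two-sheeted) branch point; the remaining terms are analytic or single-valued there.

The point is an algebraic (square-root) branch point.


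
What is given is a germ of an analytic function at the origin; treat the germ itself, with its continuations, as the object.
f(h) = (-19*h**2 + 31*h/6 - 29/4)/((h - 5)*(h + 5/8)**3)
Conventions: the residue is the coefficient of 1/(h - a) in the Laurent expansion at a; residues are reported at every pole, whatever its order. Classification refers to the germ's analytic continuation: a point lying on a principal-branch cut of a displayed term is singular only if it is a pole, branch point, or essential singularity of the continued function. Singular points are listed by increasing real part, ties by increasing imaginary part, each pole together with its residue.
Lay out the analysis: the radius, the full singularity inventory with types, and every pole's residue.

Denominator factor (h + 5/8)^3: pole of order 3 at -5/8, modulus 5/8.
Denominator factor (h - 5): pole of order 1 at 5, modulus 5.
The radius of convergence is the smallest modulus among the singular points: 5/8.
At the order-3 pole -5/8 set g(h) = (h - (-5/8))^3*f(h) = (-19*h**2 + 31*h/6 - 29/4)/(h - 5).
Order-3 pole: residue = g''(a)/2; g''(-5/8) = 1402112/273375, so the residue is 701056/273375.
At the order-1 pole 5 set g(h) = (h - (5))*f(h) = (-19*h**2 + 31*h/6 - 29/4)/(h + 5/8)**3.
Simple pole: residue = g(a) at a = 5, which is -701056/273375.
List the singular points by increasing real part (a conjugate pair: the negative imaginary part first).

Radius of convergence at 0: 5/8.
At -5/8: a pole of order 3; residue 701056/273375.
At 5: a pole of order 1; residue -701056/273375.


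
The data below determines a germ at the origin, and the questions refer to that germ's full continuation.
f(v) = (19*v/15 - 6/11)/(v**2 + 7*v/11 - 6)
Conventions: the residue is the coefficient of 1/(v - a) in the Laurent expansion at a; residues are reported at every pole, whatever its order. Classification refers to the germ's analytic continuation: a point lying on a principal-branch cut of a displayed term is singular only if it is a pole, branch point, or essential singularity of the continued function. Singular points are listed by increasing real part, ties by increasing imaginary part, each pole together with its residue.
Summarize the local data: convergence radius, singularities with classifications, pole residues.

Denominator factor (v**2 + 7*v/11 - 6): discriminant 2953/121, real irrational roots -7/22 + (1/22)*sqrt(2953) and -7/22 - (1/22)*sqrt(2953); poles of order 1, moduli -7/22 + (1/22)*sqrt(2953) and 7/22 + (1/22)*sqrt(2953).
The radius of convergence is the smallest modulus among the singular points: -7/22 + (1/22)*sqrt(2953).
The factor v**2 + 7*v/11 - 6 splits as (v - a)(v - a') with a = -7/22 - (1/22)*sqrt(2953), a' = -7/22 + (1/22)*sqrt(2953). At the order-1 pole a set g(v) = (v - a)*f(v) = [19*v/15 - 6/11] / (v - a').
Simple pole: residue = g(a) at a = -7/22 - (1/22)*sqrt(2953), which is 19/30 + (313/88590)*sqrt(2953).
The factor v**2 + 7*v/11 - 6 splits as (v - a)(v - a') with a = -7/22 + (1/22)*sqrt(2953), a' = -7/22 - (1/22)*sqrt(2953). At the order-1 pole a set g(v) = (v - a)*f(v) = [19*v/15 - 6/11] / (v - a').
Simple pole: residue = g(a) at a = -7/22 + (1/22)*sqrt(2953), which is 19/30 - (313/88590)*sqrt(2953).
List the singular points by increasing real part (a conjugate pair: the negative imaginary part first).

Radius of convergence at 0: -7/22 + (1/22)*sqrt(2953).
At -7/22 - (1/22)*sqrt(2953): a pole of order 1; residue 19/30 + (313/88590)*sqrt(2953).
At -7/22 + (1/22)*sqrt(2953): a pole of order 1; residue 19/30 - (313/88590)*sqrt(2953).


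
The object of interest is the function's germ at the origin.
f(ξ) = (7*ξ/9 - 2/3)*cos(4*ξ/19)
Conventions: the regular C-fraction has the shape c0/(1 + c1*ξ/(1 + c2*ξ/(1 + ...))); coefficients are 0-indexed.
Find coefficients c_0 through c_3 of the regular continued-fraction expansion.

The regular C-fraction coefficients are [-2/3, 7/6, -17977/15162, 48/2527].

Taylor coefficients (expand at 0): a_0 = -2/3, a_1 = 7/9, a_2 = 16/1083, a_3 = -56/3249.
c0 = a_0 = -2/3. Peel one level at a time: if S = 1 + c*ξ/S' with S'(0) = 1, then c is the ξ-coefficient of S and S' = c*ξ/(S - 1).
S_1 = c0/f = 1 + (7/6)*ξ + (17977/12996)*ξ^2 + ...; c1 = 7/6.
S_2 = c1*ξ/(S_1 - 1) = 1 + (-17977/15162)*ξ + (143816/6385729)*ξ^2 + ...; c2 = -17977/15162.
S_3 = c2*ξ/(S_2 - 1) = 1 + (48/2527)*ξ + ...; c3 = 48/2527.


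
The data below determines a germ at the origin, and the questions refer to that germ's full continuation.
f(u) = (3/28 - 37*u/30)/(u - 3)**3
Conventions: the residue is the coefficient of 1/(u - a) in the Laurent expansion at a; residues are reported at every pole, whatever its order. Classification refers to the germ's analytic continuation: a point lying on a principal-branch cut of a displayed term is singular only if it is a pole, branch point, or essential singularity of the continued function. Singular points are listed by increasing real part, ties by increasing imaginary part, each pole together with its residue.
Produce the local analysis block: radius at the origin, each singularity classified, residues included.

Radius of convergence at 0: 3.
At 3: a pole of order 3; residue 0.

Denominator factor (u - 3)^3: pole of order 3 at 3, modulus 3.
The radius of convergence is the smallest modulus among the singular points: 3.
At the order-3 pole 3 set g(u) = (u - (3))^3*f(u) = 3/28 - 37*u/30.
Order-3 pole: residue = g''(a)/2; g''(3) = 0, so the residue is 0.


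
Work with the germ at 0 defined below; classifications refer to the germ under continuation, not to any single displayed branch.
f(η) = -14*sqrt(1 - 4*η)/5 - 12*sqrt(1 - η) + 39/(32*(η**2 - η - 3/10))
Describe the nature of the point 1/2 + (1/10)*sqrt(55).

The point is a pole of order 1.

The denominator factor η**2 - η - 3/10 vanishes at 1/2 + (1/10)*sqrt(55) and appears to the power 1; the numerator there equals 39/32, nonzero, and no other factor vanishes.
The branch terms are analytic at this point.
Hence a pole whose order is the multiplicity, 1.


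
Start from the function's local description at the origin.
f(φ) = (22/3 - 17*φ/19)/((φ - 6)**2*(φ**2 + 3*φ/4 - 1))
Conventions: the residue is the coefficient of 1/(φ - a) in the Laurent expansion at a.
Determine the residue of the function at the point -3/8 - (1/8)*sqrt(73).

The factor φ**2 + 3*φ/4 - 1 splits as (φ - a)(φ - a') with a = -3/8 - (1/8)*sqrt(73), a' = -3/8 + (1/8)*sqrt(73). At the order-1 pole a set g(φ) = (φ - a)*f(φ) = [(22/3 - 17*φ/19)/(φ - 6)**2] / (φ - a').
Simple pole: residue = g(a) at a = -3/8 - (1/8)*sqrt(73), which is 2295/118579 - (280351/25968801)*sqrt(73).

The residue is 2295/118579 - (280351/25968801)*sqrt(73).


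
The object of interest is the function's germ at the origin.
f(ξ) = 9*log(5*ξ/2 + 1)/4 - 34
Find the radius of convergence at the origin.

The radius of convergence is 2/5.

Branch term (9/4)*log(1 - ξ/(-2/5)): its argument vanishes at ξ = -2/5, a logarithmic branch point, modulus 2/5.
The radius of convergence is the smallest modulus among the singular points: 2/5.


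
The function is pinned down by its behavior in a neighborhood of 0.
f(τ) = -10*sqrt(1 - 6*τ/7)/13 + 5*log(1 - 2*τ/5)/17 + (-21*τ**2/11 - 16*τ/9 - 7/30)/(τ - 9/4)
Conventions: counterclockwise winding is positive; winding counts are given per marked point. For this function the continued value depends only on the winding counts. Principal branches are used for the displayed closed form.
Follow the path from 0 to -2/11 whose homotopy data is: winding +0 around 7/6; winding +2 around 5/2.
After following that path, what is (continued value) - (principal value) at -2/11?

The rational part is single-valued and drops out of the difference; each branch term changes only by its own monodromy.
(-10/13)*sqrt(1 - τ/(7/6)): winding +0 is even, the square root returns to the same sheet, contribution 0.
(5/17)*log(1 - τ/(5/2)): each positive loop around 5/2 adds 2*pi*i to the log, so winding +2 contributes (5/17)*(2)*2*pi*i = (20/17)*pi*i.
Summing the contributions at τ = -2/11 gives (20/17)*pi*i.

Continued minus principal equals (20/17)*pi*i.


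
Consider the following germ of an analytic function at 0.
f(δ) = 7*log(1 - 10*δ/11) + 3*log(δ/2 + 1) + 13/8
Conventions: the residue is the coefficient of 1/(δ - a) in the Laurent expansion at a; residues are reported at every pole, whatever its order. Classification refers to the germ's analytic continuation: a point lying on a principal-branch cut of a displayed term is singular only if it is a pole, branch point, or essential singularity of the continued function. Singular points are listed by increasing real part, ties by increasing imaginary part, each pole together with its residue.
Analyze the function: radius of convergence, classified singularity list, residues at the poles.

Radius of convergence at 0: 11/10.
At -2: a logarithmic branch point.
At 11/10: a logarithmic branch point.

Branch term (7)*log(1 - δ/(11/10)): its argument vanishes at δ = 11/10, a logarithmic branch point, modulus 11/10.
Branch term (3)*log(1 - δ/(-2)): its argument vanishes at δ = -2, a logarithmic branch point, modulus 2.
The radius of convergence is the smallest modulus among the singular points: 11/10.
List the singular points by increasing real part (a conjugate pair: the negative imaginary part first).


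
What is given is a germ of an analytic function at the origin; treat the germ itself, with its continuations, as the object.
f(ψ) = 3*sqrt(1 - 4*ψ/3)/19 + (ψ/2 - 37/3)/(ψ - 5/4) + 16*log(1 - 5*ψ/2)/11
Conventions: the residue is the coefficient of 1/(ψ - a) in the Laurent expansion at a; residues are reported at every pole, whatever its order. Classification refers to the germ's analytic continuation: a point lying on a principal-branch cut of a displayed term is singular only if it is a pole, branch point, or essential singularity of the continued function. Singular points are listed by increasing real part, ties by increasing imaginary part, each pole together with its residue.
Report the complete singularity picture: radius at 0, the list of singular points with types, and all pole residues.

Radius of convergence at 0: 2/5.
At 2/5: a logarithmic branch point.
At 3/4: an algebraic (square-root) branch point.
At 5/4: a pole of order 1; residue -281/24.

Denominator factor (ψ - 5/4): pole of order 1 at 5/4, modulus 5/4.
Branch term (3/19)*sqrt(1 - ψ/(3/4)): its argument vanishes at ψ = 3/4, a square-root branch point, modulus 3/4.
Branch term (16/11)*log(1 - ψ/(2/5)): its argument vanishes at ψ = 2/5, a logarithmic branch point, modulus 2/5.
The radius of convergence is the smallest modulus among the singular points: 2/5.
The branch terms are analytic at 5/4 and contribute nothing to the residue; only the rational part matters.
At the order-1 pole 5/4 set g(ψ) = (ψ - (5/4))*(rational part) = ψ/2 - 37/3.
Simple pole: residue = g(a) at a = 5/4, which is -281/24.
List the singular points by increasing real part (a conjugate pair: the negative imaginary part first).


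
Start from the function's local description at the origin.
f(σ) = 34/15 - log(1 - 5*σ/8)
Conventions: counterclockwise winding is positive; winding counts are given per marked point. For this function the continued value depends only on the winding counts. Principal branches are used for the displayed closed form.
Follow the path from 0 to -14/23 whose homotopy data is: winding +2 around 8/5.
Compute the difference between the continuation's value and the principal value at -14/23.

Continued minus principal equals -(4)*pi*i.

The rational part is single-valued and drops out of the difference; each branch term changes only by its own monodromy.
(-1)*log(1 - σ/(8/5)): each positive loop around 8/5 adds 2*pi*i to the log, so winding +2 contributes (-1)*(2)*2*pi*i = -(4)*pi*i.
Summing the contributions at σ = -14/23 gives -(4)*pi*i.


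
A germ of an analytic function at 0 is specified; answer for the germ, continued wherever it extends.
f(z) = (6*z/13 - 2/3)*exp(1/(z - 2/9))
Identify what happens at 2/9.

The exponent 1/(z - (2/9)) has a pole at 2/9, so exp(1/(z - (2/9))) takes every nonzero value near it: an essential singularity (not a pole of any order).

The point is an essential singularity.


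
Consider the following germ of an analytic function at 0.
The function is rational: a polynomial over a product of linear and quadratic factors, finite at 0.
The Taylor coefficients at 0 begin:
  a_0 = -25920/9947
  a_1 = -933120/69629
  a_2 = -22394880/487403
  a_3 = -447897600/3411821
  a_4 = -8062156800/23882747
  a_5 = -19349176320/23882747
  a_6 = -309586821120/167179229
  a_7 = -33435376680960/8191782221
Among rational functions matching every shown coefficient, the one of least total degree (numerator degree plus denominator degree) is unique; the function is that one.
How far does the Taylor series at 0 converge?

The radius of convergence is 7/12.

No rational of total degree below 3 reproduces all 8 coefficients; solving the [0/3] Pade equations on them gives f(σ) = 15/(29*(σ - 7/12)**3), whose expansion matches every shown term.
Denominator factor (σ - 7/12)^3: pole of order 3 at 7/12, modulus 7/12.
The radius of convergence is the smallest modulus among the singular points: 7/12.


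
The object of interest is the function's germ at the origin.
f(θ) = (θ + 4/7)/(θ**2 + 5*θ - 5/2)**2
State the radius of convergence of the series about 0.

The radius of convergence is -5/2 + (1/2)*sqrt(35).

Denominator factor (θ**2 + 5*θ - 5/2)^2: discriminant 35, real irrational roots -5/2 + (1/2)*sqrt(35) and -5/2 - (1/2)*sqrt(35); poles of order 2, moduli -5/2 + (1/2)*sqrt(35) and 5/2 + (1/2)*sqrt(35).
The radius of convergence is the smallest modulus among the singular points: -5/2 + (1/2)*sqrt(35).


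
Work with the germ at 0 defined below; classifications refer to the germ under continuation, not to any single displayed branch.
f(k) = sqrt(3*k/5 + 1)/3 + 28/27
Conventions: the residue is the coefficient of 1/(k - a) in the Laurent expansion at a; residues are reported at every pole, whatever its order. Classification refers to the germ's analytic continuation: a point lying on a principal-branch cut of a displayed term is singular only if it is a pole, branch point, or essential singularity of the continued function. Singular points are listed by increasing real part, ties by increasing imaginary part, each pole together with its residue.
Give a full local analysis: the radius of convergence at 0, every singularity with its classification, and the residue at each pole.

Branch term (1/3)*sqrt(1 - k/(-5/3)): its argument vanishes at k = -5/3, a square-root branch point, modulus 5/3.
The radius of convergence is the smallest modulus among the singular points: 5/3.

Radius of convergence at 0: 5/3.
At -5/3: an algebraic (square-root) branch point.


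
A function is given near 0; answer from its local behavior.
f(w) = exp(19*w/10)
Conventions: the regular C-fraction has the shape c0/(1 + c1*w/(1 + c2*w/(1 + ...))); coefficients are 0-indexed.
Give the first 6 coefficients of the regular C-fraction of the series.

Taylor coefficients (expand at 0): a_0 = 1, a_1 = 19/10, a_2 = 361/200, a_3 = 6859/6000, a_4 = 130321/240000, a_5 = 2476099/12000000.
c0 = a_0 = 1. Peel one level at a time: if S = 1 + c*w/S' with S'(0) = 1, then c is the w-coefficient of S and S' = c*w/(S - 1).
S_1 = c0/f = 1 + (-19/10)*w + (361/200)*w^2 + ...; c1 = -19/10.
S_2 = c1*w/(S_1 - 1) = 1 + (19/20)*w + (361/1200)*w^2 + ...; c2 = 19/20.
S_3 = c2*w/(S_2 - 1) = 1 + (-19/60)*w + (361/3600)*w^2 + ...; c3 = -19/60.
S_4 = c3*w/(S_3 - 1) = 1 + (19/60)*w + (361/6000)*w^2 + ...; c4 = 19/60.
S_5 = c4*w/(S_4 - 1) = 1 + (-19/100)*w + ...; c5 = -19/100.

The regular C-fraction coefficients are [1, -19/10, 19/20, -19/60, 19/60, -19/100].
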